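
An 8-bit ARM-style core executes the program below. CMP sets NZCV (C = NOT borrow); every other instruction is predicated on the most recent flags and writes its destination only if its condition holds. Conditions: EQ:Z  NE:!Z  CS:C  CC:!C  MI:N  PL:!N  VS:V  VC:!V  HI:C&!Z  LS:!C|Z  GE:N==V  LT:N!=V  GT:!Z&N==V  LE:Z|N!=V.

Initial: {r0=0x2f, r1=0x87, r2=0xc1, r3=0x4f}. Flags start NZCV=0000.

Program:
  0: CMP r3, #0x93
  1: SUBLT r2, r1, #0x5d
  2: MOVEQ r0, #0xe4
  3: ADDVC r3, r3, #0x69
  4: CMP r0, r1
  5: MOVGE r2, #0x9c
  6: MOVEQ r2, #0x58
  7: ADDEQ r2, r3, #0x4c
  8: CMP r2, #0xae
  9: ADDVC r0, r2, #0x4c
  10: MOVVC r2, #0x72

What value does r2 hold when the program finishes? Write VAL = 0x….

VAL = 0x72

[0] flags=1001 → (cmp)
[1] flags=1001 LT?F → skip
[2] flags=1001 EQ?F → skip
[3] flags=1001 VC?F → skip
[4] flags=1001 → (cmp)
[5] flags=1001 GE?T → r2=0x9c
[6] flags=1001 EQ?F → skip
[7] flags=1001 EQ?F → skip
[8] flags=1000 → (cmp)
[9] flags=1000 VC?T → r0=0xe8
[10] flags=1000 VC?T → r2=0x72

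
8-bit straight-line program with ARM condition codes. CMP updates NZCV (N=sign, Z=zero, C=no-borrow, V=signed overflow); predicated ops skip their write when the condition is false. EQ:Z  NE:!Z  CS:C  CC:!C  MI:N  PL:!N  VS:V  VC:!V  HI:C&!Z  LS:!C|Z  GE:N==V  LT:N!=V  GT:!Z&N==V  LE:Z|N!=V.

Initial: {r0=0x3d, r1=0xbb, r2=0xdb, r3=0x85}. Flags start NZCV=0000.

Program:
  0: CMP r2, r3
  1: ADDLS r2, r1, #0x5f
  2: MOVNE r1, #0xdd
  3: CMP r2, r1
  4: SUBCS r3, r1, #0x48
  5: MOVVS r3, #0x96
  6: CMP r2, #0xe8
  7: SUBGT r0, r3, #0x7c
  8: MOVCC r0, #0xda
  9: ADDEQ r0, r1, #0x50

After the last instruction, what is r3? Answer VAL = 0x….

0: ✓ CMP  NZCV=0010
1: · ADDLS
2: ✓ MOVNE  r1←0xdd
3: ✓ CMP  NZCV=1000
4: · SUBCS
5: · MOVVS
6: ✓ CMP  NZCV=1000
7: · SUBGT
8: ✓ MOVCC  r0←0xda
9: · ADDEQ

VAL = 0x85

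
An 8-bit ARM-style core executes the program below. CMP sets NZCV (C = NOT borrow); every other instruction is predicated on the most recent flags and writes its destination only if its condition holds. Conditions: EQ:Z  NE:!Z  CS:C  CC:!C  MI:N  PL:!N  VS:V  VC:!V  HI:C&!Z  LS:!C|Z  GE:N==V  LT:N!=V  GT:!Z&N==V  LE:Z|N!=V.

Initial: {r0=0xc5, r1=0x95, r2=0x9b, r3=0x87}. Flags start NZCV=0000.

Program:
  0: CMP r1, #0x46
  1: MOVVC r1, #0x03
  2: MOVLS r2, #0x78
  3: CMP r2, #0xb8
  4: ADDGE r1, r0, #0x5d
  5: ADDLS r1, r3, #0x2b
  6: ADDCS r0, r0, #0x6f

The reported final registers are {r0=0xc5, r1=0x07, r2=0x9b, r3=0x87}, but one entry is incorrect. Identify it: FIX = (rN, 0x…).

FIX = (r1, 0xb2)

0: ✓ CMP  NZCV=0011
1: · MOVVC
2: · MOVLS
3: ✓ CMP  NZCV=1000
4: · ADDGE
5: ✓ ADDLS  r1←0xb2
6: · ADDCS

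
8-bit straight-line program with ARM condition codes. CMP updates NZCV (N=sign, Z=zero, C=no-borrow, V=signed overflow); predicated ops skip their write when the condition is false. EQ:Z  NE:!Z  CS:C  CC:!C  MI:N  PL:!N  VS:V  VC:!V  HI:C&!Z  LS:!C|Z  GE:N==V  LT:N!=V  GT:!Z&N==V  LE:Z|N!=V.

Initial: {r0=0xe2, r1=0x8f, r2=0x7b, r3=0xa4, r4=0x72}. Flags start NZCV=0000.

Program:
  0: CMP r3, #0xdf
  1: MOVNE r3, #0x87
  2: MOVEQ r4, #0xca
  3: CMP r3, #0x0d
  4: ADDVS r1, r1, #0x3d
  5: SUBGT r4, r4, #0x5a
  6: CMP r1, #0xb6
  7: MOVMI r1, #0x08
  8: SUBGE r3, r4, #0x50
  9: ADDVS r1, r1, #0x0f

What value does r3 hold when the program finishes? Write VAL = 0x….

0: ✓ CMP  NZCV=1000
1: ✓ MOVNE  r3←0x87
2: · MOVEQ
3: ✓ CMP  NZCV=0011
4: ✓ ADDVS  r1←0xcc
5: · SUBGT
6: ✓ CMP  NZCV=0010
7: · MOVMI
8: ✓ SUBGE  r3←0x22
9: · ADDVS

VAL = 0x22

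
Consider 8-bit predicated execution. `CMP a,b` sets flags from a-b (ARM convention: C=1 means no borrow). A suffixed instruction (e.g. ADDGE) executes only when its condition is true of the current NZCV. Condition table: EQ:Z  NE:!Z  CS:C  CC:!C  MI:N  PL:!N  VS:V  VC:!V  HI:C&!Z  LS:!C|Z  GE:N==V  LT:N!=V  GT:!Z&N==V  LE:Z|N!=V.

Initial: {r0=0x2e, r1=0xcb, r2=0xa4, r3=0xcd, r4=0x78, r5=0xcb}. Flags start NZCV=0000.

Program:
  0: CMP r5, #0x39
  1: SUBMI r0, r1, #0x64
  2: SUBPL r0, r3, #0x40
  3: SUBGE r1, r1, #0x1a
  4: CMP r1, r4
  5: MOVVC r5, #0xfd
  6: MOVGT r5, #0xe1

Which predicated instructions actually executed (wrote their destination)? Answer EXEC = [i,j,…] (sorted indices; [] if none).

EXEC = [1]

[0] flags=1010 → (cmp)
[1] flags=1010 MI?T → r0=0x67
[2] flags=1010 PL?F → skip
[3] flags=1010 GE?F → skip
[4] flags=0011 → (cmp)
[5] flags=0011 VC?F → skip
[6] flags=0011 GT?F → skip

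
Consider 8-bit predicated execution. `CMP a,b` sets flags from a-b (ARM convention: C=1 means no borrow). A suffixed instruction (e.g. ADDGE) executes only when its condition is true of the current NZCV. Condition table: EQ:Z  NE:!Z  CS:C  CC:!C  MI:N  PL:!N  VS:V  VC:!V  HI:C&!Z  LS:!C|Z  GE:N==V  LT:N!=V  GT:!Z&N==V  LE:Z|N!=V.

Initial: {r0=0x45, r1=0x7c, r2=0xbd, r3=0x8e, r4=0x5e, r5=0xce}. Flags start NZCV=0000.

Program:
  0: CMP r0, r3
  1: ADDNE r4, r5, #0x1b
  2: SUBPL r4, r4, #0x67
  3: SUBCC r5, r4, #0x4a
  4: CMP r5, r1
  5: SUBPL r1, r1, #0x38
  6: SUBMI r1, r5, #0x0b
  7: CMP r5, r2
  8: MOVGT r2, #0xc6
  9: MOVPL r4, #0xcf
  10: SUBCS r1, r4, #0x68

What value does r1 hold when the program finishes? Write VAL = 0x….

[0] flags=1001 → (cmp)
[1] flags=1001 NE?T → r4=0xe9
[2] flags=1001 PL?F → skip
[3] flags=1001 CC?T → r5=0x9f
[4] flags=0011 → (cmp)
[5] flags=0011 PL?T → r1=0x44
[6] flags=0011 MI?F → skip
[7] flags=1000 → (cmp)
[8] flags=1000 GT?F → skip
[9] flags=1000 PL?F → skip
[10] flags=1000 CS?F → skip

VAL = 0x44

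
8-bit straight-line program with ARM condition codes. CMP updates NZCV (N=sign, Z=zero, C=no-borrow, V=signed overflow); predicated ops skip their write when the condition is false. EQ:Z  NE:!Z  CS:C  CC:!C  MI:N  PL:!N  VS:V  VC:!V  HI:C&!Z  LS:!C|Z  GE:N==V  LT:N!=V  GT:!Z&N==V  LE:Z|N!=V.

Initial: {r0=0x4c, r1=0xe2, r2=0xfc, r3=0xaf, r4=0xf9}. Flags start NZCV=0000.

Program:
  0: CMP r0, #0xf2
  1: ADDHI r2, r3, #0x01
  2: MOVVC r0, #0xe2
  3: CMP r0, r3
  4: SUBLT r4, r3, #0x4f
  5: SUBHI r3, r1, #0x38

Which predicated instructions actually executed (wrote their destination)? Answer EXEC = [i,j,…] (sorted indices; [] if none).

[0] flags=0000 → (cmp)
[1] flags=0000 HI?F → skip
[2] flags=0000 VC?T → r0=0xe2
[3] flags=0010 → (cmp)
[4] flags=0010 LT?F → skip
[5] flags=0010 HI?T → r3=0xaa

EXEC = [2,5]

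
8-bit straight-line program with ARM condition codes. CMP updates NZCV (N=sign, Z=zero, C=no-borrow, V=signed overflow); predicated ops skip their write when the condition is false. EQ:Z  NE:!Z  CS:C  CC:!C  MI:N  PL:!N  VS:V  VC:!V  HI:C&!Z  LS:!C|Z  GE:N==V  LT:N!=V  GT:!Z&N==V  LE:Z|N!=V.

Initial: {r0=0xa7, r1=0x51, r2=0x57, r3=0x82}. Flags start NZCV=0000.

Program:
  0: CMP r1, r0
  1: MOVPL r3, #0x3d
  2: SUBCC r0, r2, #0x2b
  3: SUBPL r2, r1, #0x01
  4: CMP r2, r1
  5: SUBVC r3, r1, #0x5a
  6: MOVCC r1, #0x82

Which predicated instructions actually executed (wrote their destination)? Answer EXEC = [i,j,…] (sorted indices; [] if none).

EXEC = [2,5]

[0] flags=1001 → (cmp)
[1] flags=1001 PL?F → skip
[2] flags=1001 CC?T → r0=0x2c
[3] flags=1001 PL?F → skip
[4] flags=0010 → (cmp)
[5] flags=0010 VC?T → r3=0xf7
[6] flags=0010 CC?F → skip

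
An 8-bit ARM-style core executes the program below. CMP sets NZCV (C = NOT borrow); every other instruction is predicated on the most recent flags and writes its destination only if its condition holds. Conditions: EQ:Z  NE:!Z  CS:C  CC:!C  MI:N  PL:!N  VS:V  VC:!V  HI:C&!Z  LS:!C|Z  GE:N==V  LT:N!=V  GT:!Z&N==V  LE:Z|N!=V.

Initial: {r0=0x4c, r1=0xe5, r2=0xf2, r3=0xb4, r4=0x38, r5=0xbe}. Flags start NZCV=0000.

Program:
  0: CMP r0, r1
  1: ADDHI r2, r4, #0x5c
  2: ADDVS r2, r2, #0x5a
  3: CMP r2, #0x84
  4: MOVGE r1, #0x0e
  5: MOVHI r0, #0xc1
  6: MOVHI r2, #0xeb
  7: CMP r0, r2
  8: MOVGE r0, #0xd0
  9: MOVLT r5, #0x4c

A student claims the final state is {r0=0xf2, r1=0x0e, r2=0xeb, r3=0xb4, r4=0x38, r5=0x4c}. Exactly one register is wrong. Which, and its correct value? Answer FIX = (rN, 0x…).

[0] flags=0000 → (cmp)
[1] flags=0000 HI?F → skip
[2] flags=0000 VS?F → skip
[3] flags=0010 → (cmp)
[4] flags=0010 GE?T → r1=0x0e
[5] flags=0010 HI?T → r0=0xc1
[6] flags=0010 HI?T → r2=0xeb
[7] flags=1000 → (cmp)
[8] flags=1000 GE?F → skip
[9] flags=1000 LT?T → r5=0x4c

FIX = (r0, 0xc1)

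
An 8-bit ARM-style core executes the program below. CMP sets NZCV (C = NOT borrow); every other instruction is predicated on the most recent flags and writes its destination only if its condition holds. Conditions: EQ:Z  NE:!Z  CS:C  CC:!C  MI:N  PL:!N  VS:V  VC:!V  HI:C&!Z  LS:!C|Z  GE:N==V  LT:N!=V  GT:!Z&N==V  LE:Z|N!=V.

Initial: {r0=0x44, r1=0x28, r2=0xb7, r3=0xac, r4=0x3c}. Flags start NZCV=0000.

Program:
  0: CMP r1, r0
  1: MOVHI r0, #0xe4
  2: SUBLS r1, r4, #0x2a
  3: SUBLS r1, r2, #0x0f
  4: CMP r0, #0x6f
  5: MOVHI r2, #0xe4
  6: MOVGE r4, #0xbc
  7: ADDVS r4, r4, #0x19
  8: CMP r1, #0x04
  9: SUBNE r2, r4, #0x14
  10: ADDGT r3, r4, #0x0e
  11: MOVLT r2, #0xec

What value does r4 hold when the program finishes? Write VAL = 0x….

VAL = 0x3c

0: ✓ CMP  NZCV=1000
1: · MOVHI
2: ✓ SUBLS  r1←0x12
3: ✓ SUBLS  r1←0xa8
4: ✓ CMP  NZCV=1000
5: · MOVHI
6: · MOVGE
7: · ADDVS
8: ✓ CMP  NZCV=1010
9: ✓ SUBNE  r2←0x28
10: · ADDGT
11: ✓ MOVLT  r2←0xec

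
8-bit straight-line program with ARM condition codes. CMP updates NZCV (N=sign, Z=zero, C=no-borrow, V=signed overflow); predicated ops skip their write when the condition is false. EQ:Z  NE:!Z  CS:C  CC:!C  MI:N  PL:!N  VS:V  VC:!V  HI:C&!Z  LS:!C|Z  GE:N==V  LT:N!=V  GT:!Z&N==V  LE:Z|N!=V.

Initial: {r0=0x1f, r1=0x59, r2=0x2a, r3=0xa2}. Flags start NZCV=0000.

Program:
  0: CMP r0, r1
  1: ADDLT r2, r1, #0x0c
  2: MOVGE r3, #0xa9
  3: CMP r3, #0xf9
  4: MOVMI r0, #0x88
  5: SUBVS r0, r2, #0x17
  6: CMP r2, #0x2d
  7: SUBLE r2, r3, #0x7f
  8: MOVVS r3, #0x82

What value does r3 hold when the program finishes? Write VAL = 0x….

VAL = 0xa2

[0] flags=1000 → (cmp)
[1] flags=1000 LT?T → r2=0x65
[2] flags=1000 GE?F → skip
[3] flags=1000 → (cmp)
[4] flags=1000 MI?T → r0=0x88
[5] flags=1000 VS?F → skip
[6] flags=0010 → (cmp)
[7] flags=0010 LE?F → skip
[8] flags=0010 VS?F → skip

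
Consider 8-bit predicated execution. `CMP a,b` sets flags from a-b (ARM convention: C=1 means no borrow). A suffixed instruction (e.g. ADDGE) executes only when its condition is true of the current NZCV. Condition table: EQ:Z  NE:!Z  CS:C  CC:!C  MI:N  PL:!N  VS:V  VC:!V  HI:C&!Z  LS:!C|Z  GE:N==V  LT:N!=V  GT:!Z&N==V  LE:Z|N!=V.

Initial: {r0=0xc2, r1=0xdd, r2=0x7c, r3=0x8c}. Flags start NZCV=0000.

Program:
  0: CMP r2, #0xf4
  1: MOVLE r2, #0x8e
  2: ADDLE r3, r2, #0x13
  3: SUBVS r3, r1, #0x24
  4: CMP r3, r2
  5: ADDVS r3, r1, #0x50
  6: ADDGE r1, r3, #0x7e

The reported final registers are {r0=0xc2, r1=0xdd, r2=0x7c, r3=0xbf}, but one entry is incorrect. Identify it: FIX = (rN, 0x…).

[0] flags=1001 → (cmp)
[1] flags=1001 LE?F → skip
[2] flags=1001 LE?F → skip
[3] flags=1001 VS?T → r3=0xb9
[4] flags=0011 → (cmp)
[5] flags=0011 VS?T → r3=0x2d
[6] flags=0011 GE?F → skip

FIX = (r3, 0x2d)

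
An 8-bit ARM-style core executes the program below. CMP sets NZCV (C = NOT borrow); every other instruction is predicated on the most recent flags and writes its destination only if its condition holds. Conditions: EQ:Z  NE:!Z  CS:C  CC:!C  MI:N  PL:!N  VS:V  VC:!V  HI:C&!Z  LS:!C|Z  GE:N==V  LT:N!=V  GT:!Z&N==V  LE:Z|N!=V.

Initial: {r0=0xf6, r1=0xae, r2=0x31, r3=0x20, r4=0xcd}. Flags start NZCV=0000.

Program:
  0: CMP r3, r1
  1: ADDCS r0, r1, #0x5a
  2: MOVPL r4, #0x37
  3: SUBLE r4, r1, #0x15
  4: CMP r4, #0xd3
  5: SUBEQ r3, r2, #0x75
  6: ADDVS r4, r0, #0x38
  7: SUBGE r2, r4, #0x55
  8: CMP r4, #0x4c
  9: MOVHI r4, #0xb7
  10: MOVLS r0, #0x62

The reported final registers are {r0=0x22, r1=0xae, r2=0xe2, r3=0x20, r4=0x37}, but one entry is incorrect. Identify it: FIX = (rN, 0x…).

FIX = (r0, 0x62)

0: ✓ CMP  NZCV=0000
1: · ADDCS
2: ✓ MOVPL  r4←0x37
3: · SUBLE
4: ✓ CMP  NZCV=0000
5: · SUBEQ
6: · ADDVS
7: ✓ SUBGE  r2←0xe2
8: ✓ CMP  NZCV=1000
9: · MOVHI
10: ✓ MOVLS  r0←0x62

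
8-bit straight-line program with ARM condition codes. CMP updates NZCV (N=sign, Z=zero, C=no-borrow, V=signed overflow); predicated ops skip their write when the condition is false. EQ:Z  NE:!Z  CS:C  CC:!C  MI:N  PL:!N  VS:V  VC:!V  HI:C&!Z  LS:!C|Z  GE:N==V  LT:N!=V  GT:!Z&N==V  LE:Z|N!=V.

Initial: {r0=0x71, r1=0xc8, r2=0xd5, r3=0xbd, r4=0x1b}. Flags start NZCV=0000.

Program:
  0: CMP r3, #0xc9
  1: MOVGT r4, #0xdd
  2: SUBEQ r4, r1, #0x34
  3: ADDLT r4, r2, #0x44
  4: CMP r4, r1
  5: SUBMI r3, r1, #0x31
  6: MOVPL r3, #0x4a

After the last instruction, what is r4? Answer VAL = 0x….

VAL = 0x19

0: ✓ CMP  NZCV=1000
1: · MOVGT
2: · SUBEQ
3: ✓ ADDLT  r4←0x19
4: ✓ CMP  NZCV=0000
5: · SUBMI
6: ✓ MOVPL  r3←0x4a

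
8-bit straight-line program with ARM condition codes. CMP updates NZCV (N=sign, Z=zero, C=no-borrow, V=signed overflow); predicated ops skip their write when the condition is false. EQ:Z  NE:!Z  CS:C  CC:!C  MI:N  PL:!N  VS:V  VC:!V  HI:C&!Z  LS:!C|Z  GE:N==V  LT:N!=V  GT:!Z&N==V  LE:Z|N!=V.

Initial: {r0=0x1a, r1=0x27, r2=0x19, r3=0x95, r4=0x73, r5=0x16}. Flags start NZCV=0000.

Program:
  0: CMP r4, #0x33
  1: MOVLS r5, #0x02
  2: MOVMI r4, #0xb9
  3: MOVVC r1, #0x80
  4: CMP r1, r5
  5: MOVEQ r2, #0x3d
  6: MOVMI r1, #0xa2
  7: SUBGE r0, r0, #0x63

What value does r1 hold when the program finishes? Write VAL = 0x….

VAL = 0x80

0: ✓ CMP  NZCV=0010
1: · MOVLS
2: · MOVMI
3: ✓ MOVVC  r1←0x80
4: ✓ CMP  NZCV=0011
5: · MOVEQ
6: · MOVMI
7: · SUBGE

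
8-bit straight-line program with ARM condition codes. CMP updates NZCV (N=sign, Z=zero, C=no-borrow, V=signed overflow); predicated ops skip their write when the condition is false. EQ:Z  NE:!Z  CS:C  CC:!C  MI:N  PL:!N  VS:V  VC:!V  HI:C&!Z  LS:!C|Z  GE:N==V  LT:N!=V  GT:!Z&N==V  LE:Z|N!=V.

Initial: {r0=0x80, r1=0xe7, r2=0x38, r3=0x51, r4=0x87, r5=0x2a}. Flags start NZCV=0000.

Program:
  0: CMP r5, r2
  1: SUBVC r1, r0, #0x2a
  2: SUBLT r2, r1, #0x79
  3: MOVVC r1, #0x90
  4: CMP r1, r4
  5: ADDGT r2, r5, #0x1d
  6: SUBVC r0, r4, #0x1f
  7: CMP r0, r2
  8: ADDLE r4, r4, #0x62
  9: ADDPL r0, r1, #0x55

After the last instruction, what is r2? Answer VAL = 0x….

0: ✓ CMP  NZCV=1000
1: ✓ SUBVC  r1←0x56
2: ✓ SUBLT  r2←0xdd
3: ✓ MOVVC  r1←0x90
4: ✓ CMP  NZCV=0010
5: ✓ ADDGT  r2←0x47
6: ✓ SUBVC  r0←0x68
7: ✓ CMP  NZCV=0010
8: · ADDLE
9: ✓ ADDPL  r0←0xe5

VAL = 0x47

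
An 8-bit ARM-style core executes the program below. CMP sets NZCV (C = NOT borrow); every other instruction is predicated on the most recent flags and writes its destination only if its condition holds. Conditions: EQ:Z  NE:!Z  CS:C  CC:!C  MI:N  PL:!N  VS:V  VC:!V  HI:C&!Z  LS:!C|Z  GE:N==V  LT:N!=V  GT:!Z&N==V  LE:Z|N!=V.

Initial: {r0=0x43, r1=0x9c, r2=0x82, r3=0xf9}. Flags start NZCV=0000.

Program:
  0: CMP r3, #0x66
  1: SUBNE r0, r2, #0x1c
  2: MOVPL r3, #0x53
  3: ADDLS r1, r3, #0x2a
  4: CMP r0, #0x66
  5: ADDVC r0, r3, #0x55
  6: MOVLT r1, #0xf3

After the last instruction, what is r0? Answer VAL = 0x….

[0] flags=1010 → (cmp)
[1] flags=1010 NE?T → r0=0x66
[2] flags=1010 PL?F → skip
[3] flags=1010 LS?F → skip
[4] flags=0110 → (cmp)
[5] flags=0110 VC?T → r0=0x4e
[6] flags=0110 LT?F → skip

VAL = 0x4e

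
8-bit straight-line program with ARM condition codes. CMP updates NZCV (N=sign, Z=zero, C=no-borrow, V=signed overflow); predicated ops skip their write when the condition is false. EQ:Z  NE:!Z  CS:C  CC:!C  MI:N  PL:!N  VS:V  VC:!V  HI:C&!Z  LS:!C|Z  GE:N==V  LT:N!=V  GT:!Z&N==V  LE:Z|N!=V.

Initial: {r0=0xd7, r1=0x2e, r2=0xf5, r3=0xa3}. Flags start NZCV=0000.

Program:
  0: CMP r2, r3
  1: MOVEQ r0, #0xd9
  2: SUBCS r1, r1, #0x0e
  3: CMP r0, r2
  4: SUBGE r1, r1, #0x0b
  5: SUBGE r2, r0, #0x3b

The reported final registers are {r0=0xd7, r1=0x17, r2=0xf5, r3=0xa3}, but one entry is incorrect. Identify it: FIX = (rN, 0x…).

FIX = (r1, 0x20)

0: ✓ CMP  NZCV=0010
1: · MOVEQ
2: ✓ SUBCS  r1←0x20
3: ✓ CMP  NZCV=1000
4: · SUBGE
5: · SUBGE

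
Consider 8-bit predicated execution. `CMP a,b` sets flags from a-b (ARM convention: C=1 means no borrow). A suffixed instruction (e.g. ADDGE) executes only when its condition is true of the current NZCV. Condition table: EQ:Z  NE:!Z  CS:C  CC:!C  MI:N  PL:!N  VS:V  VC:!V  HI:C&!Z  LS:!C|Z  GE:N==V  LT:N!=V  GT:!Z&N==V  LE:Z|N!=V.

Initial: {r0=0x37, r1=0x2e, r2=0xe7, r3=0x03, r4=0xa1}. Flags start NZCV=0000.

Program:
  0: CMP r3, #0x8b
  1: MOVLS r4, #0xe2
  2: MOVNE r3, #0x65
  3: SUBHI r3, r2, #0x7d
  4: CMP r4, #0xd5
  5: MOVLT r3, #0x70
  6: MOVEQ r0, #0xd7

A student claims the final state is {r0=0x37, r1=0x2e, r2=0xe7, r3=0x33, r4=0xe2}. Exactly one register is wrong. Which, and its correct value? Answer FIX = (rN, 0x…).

FIX = (r3, 0x65)

0: ✓ CMP  NZCV=0000
1: ✓ MOVLS  r4←0xe2
2: ✓ MOVNE  r3←0x65
3: · SUBHI
4: ✓ CMP  NZCV=0010
5: · MOVLT
6: · MOVEQ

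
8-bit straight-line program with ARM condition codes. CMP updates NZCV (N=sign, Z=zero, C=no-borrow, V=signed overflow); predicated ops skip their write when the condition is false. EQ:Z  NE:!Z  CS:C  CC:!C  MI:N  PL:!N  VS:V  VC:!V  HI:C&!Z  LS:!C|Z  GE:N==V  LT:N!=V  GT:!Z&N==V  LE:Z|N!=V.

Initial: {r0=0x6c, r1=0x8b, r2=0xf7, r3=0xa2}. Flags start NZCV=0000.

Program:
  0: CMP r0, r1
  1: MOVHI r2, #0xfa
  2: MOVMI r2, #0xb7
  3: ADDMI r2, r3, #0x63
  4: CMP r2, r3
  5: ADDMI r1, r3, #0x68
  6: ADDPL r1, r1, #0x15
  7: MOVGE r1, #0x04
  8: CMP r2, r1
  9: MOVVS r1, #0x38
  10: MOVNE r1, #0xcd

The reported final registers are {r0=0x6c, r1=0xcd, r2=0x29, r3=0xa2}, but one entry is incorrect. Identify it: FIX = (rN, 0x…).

0: ✓ CMP  NZCV=1001
1: · MOVHI
2: ✓ MOVMI  r2←0xb7
3: ✓ ADDMI  r2←0x05
4: ✓ CMP  NZCV=0000
5: · ADDMI
6: ✓ ADDPL  r1←0xa0
7: ✓ MOVGE  r1←0x04
8: ✓ CMP  NZCV=0010
9: · MOVVS
10: ✓ MOVNE  r1←0xcd

FIX = (r2, 0x05)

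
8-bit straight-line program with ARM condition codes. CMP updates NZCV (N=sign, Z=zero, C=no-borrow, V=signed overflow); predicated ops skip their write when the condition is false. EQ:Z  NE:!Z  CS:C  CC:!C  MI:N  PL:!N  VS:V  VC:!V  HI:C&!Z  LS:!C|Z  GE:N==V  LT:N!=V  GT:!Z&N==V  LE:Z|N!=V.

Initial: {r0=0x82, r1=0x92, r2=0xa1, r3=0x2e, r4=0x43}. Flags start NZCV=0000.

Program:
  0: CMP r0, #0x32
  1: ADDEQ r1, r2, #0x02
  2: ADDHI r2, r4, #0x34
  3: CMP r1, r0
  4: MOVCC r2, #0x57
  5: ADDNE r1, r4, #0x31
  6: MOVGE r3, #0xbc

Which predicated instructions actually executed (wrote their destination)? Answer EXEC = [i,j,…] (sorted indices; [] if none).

[0] flags=0011 → (cmp)
[1] flags=0011 EQ?F → skip
[2] flags=0011 HI?T → r2=0x77
[3] flags=0010 → (cmp)
[4] flags=0010 CC?F → skip
[5] flags=0010 NE?T → r1=0x74
[6] flags=0010 GE?T → r3=0xbc

EXEC = [2,5,6]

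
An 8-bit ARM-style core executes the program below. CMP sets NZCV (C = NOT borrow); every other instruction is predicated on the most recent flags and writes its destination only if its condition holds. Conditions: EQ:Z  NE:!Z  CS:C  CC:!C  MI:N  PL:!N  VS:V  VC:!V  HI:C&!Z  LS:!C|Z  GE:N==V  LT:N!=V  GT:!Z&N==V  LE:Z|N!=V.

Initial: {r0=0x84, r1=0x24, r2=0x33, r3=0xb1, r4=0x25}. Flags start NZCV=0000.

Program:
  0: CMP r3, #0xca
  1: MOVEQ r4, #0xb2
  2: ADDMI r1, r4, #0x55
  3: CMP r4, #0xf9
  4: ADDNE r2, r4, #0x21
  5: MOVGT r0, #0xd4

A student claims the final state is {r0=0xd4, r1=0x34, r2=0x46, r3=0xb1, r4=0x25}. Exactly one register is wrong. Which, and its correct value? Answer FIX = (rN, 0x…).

FIX = (r1, 0x7a)

[0] flags=1000 → (cmp)
[1] flags=1000 EQ?F → skip
[2] flags=1000 MI?T → r1=0x7a
[3] flags=0000 → (cmp)
[4] flags=0000 NE?T → r2=0x46
[5] flags=0000 GT?T → r0=0xd4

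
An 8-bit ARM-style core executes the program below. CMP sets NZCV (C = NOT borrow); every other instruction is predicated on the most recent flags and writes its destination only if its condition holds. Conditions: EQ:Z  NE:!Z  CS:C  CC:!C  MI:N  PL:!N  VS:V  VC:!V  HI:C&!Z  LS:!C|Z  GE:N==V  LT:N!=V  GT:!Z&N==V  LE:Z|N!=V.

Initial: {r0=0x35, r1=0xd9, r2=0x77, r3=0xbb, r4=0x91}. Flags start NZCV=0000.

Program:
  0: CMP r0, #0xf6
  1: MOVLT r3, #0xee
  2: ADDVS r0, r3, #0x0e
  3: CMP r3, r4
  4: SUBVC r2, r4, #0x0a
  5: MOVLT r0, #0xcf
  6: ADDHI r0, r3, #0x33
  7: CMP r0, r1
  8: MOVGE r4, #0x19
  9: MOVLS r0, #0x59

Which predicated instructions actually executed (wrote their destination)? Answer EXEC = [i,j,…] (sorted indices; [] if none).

0: ✓ CMP  NZCV=0000
1: · MOVLT
2: · ADDVS
3: ✓ CMP  NZCV=0010
4: ✓ SUBVC  r2←0x87
5: · MOVLT
6: ✓ ADDHI  r0←0xee
7: ✓ CMP  NZCV=0010
8: ✓ MOVGE  r4←0x19
9: · MOVLS

EXEC = [4,6,8]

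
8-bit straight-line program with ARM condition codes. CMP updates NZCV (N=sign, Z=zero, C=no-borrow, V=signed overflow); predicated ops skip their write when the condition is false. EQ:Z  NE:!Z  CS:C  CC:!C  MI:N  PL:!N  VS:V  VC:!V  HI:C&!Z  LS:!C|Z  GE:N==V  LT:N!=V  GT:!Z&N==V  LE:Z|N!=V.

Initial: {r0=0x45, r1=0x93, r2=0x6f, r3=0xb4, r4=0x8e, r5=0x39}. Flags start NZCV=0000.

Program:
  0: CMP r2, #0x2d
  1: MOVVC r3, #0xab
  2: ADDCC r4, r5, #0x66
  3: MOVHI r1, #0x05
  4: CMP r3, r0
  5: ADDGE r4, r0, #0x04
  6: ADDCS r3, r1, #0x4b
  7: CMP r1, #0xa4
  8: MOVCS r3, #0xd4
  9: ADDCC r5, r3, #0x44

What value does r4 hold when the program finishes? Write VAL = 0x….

[0] flags=0010 → (cmp)
[1] flags=0010 VC?T → r3=0xab
[2] flags=0010 CC?F → skip
[3] flags=0010 HI?T → r1=0x05
[4] flags=0011 → (cmp)
[5] flags=0011 GE?F → skip
[6] flags=0011 CS?T → r3=0x50
[7] flags=0000 → (cmp)
[8] flags=0000 CS?F → skip
[9] flags=0000 CC?T → r5=0x94

VAL = 0x8e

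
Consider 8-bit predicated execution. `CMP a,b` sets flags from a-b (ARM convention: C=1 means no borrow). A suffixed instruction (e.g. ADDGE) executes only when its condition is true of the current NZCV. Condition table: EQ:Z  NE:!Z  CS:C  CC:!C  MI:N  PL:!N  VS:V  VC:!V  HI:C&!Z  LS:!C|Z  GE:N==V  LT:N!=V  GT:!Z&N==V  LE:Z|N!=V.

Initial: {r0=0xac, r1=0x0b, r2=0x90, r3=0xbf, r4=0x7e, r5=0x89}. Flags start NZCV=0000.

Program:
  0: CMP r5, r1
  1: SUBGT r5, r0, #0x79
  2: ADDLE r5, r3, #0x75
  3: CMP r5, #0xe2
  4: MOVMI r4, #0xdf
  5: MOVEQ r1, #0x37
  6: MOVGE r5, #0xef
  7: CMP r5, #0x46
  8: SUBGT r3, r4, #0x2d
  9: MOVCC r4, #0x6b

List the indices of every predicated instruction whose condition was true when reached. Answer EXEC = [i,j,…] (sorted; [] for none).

EXEC = [2,6]

0: ✓ CMP  NZCV=0011
1: · SUBGT
2: ✓ ADDLE  r5←0x34
3: ✓ CMP  NZCV=0000
4: · MOVMI
5: · MOVEQ
6: ✓ MOVGE  r5←0xef
7: ✓ CMP  NZCV=1010
8: · SUBGT
9: · MOVCC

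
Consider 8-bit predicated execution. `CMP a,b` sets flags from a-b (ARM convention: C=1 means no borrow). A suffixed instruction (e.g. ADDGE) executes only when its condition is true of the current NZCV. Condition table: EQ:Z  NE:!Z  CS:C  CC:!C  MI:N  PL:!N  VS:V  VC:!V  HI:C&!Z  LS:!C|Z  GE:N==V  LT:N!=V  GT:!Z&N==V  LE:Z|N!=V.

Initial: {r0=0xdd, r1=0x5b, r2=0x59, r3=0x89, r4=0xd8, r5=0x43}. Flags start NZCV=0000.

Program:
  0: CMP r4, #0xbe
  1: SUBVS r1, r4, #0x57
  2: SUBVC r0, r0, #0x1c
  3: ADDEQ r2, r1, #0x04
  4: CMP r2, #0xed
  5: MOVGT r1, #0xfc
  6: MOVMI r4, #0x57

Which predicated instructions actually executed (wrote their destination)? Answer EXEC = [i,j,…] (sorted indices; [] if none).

0: ✓ CMP  NZCV=0010
1: · SUBVS
2: ✓ SUBVC  r0←0xc1
3: · ADDEQ
4: ✓ CMP  NZCV=0000
5: ✓ MOVGT  r1←0xfc
6: · MOVMI

EXEC = [2,5]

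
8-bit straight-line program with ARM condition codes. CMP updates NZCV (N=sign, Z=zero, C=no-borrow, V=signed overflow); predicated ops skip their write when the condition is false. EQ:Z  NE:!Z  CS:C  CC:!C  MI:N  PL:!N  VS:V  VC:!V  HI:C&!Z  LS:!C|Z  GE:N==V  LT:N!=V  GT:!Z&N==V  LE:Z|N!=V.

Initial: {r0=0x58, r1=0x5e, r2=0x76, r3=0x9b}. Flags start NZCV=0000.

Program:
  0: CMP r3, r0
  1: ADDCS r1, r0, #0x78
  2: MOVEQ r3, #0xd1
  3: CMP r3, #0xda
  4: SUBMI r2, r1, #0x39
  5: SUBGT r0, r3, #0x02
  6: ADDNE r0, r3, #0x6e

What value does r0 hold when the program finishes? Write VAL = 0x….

0: ✓ CMP  NZCV=0011
1: ✓ ADDCS  r1←0xd0
2: · MOVEQ
3: ✓ CMP  NZCV=1000
4: ✓ SUBMI  r2←0x97
5: · SUBGT
6: ✓ ADDNE  r0←0x09

VAL = 0x09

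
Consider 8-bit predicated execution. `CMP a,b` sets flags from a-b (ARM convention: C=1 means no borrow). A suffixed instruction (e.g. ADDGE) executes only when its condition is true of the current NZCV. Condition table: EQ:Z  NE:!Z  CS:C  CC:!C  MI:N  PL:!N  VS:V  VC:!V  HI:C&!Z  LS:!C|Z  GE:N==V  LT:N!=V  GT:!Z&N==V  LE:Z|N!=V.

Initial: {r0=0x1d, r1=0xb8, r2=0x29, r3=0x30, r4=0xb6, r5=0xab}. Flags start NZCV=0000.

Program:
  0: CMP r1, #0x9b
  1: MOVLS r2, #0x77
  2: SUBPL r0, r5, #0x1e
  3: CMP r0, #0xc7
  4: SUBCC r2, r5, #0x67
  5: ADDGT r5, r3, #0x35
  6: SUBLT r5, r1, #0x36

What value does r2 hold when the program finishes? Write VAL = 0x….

0: ✓ CMP  NZCV=0010
1: · MOVLS
2: ✓ SUBPL  r0←0x8d
3: ✓ CMP  NZCV=1000
4: ✓ SUBCC  r2←0x44
5: · ADDGT
6: ✓ SUBLT  r5←0x82

VAL = 0x44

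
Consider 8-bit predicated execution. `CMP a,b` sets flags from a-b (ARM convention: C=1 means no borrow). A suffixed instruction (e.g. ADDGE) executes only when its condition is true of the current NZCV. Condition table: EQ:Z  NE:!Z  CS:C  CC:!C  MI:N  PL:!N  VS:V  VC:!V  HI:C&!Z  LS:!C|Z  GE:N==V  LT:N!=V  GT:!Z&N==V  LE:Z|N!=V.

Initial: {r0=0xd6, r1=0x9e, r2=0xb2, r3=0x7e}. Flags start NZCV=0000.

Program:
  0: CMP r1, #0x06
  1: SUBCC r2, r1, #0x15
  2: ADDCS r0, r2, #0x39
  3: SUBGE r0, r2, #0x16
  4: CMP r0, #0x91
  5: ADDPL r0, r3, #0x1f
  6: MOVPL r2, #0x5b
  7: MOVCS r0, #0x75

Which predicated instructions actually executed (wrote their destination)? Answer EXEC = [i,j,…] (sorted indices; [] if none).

[0] flags=1010 → (cmp)
[1] flags=1010 CC?F → skip
[2] flags=1010 CS?T → r0=0xeb
[3] flags=1010 GE?F → skip
[4] flags=0010 → (cmp)
[5] flags=0010 PL?T → r0=0x9d
[6] flags=0010 PL?T → r2=0x5b
[7] flags=0010 CS?T → r0=0x75

EXEC = [2,5,6,7]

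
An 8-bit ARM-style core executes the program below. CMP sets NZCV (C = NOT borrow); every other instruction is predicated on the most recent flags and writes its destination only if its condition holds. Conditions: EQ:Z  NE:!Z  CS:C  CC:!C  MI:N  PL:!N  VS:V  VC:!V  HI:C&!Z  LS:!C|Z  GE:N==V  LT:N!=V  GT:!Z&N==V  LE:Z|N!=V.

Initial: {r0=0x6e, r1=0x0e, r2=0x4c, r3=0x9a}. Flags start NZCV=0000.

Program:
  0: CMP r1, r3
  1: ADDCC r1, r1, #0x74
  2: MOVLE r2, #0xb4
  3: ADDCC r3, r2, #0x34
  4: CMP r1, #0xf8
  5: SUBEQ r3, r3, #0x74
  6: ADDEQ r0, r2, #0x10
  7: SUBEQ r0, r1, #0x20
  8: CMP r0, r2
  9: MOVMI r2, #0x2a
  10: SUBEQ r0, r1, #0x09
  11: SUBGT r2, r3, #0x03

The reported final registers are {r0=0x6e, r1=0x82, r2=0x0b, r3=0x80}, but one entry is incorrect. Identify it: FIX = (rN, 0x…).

FIX = (r2, 0x7d)

0: ✓ CMP  NZCV=0000
1: ✓ ADDCC  r1←0x82
2: · MOVLE
3: ✓ ADDCC  r3←0x80
4: ✓ CMP  NZCV=1000
5: · SUBEQ
6: · ADDEQ
7: · SUBEQ
8: ✓ CMP  NZCV=0010
9: · MOVMI
10: · SUBEQ
11: ✓ SUBGT  r2←0x7d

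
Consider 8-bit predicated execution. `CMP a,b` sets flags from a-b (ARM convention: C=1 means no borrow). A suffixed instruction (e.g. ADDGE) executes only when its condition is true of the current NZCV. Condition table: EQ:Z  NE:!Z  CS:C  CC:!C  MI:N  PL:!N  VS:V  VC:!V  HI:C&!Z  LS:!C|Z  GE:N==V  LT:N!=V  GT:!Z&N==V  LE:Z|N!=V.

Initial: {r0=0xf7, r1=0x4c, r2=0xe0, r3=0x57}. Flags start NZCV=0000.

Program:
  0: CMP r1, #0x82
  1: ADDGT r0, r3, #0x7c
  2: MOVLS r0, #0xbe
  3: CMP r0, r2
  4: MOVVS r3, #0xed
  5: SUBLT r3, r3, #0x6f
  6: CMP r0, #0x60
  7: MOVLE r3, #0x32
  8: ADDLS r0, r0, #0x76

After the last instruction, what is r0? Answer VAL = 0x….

VAL = 0xbe

0: ✓ CMP  NZCV=1001
1: ✓ ADDGT  r0←0xd3
2: ✓ MOVLS  r0←0xbe
3: ✓ CMP  NZCV=1000
4: · MOVVS
5: ✓ SUBLT  r3←0xe8
6: ✓ CMP  NZCV=0011
7: ✓ MOVLE  r3←0x32
8: · ADDLS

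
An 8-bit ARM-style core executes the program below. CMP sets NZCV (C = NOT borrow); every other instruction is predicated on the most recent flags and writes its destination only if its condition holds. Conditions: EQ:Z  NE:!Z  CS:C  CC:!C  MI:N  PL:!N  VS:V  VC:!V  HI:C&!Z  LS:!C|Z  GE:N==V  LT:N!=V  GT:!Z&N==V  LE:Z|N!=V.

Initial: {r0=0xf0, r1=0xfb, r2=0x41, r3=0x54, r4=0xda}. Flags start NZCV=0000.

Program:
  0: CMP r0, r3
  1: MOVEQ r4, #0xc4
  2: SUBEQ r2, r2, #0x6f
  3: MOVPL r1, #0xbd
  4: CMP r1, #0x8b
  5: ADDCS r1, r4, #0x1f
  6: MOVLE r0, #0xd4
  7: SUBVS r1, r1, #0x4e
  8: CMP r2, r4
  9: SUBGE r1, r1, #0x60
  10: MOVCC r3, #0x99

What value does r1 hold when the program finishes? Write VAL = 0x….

0: ✓ CMP  NZCV=1010
1: · MOVEQ
2: · SUBEQ
3: · MOVPL
4: ✓ CMP  NZCV=0010
5: ✓ ADDCS  r1←0xf9
6: · MOVLE
7: · SUBVS
8: ✓ CMP  NZCV=0000
9: ✓ SUBGE  r1←0x99
10: ✓ MOVCC  r3←0x99

VAL = 0x99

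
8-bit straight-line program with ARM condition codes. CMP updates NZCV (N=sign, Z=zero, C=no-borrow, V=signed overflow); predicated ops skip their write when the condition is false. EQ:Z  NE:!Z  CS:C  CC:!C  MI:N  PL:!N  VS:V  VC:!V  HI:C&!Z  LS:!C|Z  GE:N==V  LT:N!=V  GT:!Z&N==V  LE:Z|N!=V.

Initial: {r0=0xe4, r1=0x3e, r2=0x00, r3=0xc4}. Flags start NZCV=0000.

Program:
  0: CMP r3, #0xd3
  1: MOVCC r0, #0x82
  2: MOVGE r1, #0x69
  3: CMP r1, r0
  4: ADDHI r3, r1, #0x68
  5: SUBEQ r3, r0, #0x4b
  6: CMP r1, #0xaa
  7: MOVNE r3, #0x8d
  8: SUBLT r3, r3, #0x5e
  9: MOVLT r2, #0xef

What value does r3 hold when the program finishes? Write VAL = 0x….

[0] flags=1000 → (cmp)
[1] flags=1000 CC?T → r0=0x82
[2] flags=1000 GE?F → skip
[3] flags=1001 → (cmp)
[4] flags=1001 HI?F → skip
[5] flags=1001 EQ?F → skip
[6] flags=1001 → (cmp)
[7] flags=1001 NE?T → r3=0x8d
[8] flags=1001 LT?F → skip
[9] flags=1001 LT?F → skip

VAL = 0x8d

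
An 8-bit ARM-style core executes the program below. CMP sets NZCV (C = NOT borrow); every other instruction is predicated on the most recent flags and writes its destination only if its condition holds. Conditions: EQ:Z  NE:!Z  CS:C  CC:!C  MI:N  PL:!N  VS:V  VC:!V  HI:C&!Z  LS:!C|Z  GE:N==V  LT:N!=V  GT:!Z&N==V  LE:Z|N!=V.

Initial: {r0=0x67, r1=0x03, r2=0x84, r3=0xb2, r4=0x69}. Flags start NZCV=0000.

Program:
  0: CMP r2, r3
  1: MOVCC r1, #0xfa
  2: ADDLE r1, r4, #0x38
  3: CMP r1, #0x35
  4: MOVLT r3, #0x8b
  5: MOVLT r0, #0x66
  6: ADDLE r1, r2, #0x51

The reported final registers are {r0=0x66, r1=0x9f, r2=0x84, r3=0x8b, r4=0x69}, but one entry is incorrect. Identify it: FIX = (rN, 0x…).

0: ✓ CMP  NZCV=1000
1: ✓ MOVCC  r1←0xfa
2: ✓ ADDLE  r1←0xa1
3: ✓ CMP  NZCV=0011
4: ✓ MOVLT  r3←0x8b
5: ✓ MOVLT  r0←0x66
6: ✓ ADDLE  r1←0xd5

FIX = (r1, 0xd5)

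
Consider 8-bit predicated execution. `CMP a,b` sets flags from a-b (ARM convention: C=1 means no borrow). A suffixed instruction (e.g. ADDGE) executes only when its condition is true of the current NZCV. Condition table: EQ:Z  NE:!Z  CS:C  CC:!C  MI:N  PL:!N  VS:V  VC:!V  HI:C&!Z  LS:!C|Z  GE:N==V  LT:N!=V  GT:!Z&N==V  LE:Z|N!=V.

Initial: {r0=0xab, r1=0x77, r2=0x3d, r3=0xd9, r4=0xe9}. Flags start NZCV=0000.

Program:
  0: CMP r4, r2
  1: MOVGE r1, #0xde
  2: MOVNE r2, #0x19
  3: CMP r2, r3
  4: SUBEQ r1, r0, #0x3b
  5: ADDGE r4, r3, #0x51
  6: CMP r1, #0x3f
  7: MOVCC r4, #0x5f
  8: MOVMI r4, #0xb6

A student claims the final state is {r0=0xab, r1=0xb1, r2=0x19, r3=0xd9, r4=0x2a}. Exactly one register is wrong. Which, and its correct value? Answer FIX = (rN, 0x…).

FIX = (r1, 0x77)

0: ✓ CMP  NZCV=1010
1: · MOVGE
2: ✓ MOVNE  r2←0x19
3: ✓ CMP  NZCV=0000
4: · SUBEQ
5: ✓ ADDGE  r4←0x2a
6: ✓ CMP  NZCV=0010
7: · MOVCC
8: · MOVMI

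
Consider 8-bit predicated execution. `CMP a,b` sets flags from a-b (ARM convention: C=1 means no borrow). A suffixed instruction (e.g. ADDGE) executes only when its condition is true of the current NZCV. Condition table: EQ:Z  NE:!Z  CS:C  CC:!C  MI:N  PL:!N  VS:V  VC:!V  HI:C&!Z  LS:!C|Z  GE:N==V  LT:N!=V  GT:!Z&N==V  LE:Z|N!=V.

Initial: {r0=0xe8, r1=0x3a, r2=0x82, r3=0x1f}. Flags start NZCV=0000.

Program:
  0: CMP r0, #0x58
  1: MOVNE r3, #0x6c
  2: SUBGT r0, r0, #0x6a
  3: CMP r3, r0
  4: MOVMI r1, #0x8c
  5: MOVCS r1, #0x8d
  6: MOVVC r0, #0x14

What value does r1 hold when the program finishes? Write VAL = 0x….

[0] flags=1010 → (cmp)
[1] flags=1010 NE?T → r3=0x6c
[2] flags=1010 GT?F → skip
[3] flags=1001 → (cmp)
[4] flags=1001 MI?T → r1=0x8c
[5] flags=1001 CS?F → skip
[6] flags=1001 VC?F → skip

VAL = 0x8c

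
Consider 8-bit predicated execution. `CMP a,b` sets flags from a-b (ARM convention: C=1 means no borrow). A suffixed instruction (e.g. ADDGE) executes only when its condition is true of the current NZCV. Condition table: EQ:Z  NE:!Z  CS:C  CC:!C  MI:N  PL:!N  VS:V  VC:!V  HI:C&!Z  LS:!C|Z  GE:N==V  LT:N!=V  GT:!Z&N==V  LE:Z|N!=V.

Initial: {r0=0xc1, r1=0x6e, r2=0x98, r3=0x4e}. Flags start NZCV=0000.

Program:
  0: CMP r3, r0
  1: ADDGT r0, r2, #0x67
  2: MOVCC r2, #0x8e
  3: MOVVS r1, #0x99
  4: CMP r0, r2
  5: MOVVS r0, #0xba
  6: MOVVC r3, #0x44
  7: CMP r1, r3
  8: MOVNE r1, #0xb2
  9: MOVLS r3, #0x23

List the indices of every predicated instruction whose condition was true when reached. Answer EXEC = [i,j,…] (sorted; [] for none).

0: ✓ CMP  NZCV=1001
1: ✓ ADDGT  r0←0xff
2: ✓ MOVCC  r2←0x8e
3: ✓ MOVVS  r1←0x99
4: ✓ CMP  NZCV=0010
5: · MOVVS
6: ✓ MOVVC  r3←0x44
7: ✓ CMP  NZCV=0011
8: ✓ MOVNE  r1←0xb2
9: · MOVLS

EXEC = [1,2,3,6,8]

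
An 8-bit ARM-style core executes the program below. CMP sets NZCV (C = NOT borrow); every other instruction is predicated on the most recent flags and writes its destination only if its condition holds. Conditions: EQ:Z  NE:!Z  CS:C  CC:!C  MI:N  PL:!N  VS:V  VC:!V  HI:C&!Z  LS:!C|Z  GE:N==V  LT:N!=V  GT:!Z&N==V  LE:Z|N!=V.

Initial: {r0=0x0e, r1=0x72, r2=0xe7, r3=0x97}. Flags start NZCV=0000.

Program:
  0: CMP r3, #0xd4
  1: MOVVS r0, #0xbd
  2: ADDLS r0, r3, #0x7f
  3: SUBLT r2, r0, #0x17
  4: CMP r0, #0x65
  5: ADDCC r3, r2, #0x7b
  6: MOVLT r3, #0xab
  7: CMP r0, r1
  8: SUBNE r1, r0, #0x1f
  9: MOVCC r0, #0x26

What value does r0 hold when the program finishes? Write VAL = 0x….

0: ✓ CMP  NZCV=1000
1: · MOVVS
2: ✓ ADDLS  r0←0x16
3: ✓ SUBLT  r2←0xff
4: ✓ CMP  NZCV=1000
5: ✓ ADDCC  r3←0x7a
6: ✓ MOVLT  r3←0xab
7: ✓ CMP  NZCV=1000
8: ✓ SUBNE  r1←0xf7
9: ✓ MOVCC  r0←0x26

VAL = 0x26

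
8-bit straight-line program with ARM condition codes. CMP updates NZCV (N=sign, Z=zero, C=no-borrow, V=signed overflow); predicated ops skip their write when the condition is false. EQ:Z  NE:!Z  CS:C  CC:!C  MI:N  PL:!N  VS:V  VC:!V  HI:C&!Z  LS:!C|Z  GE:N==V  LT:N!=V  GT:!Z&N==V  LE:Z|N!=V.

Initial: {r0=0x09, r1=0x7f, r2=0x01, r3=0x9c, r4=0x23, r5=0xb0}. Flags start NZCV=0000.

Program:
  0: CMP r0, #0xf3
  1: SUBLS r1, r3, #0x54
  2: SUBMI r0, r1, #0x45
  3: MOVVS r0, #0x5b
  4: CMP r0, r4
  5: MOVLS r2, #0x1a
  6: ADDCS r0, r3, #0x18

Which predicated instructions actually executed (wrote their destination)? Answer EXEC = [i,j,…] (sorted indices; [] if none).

0: ✓ CMP  NZCV=0000
1: ✓ SUBLS  r1←0x48
2: · SUBMI
3: · MOVVS
4: ✓ CMP  NZCV=1000
5: ✓ MOVLS  r2←0x1a
6: · ADDCS

EXEC = [1,5]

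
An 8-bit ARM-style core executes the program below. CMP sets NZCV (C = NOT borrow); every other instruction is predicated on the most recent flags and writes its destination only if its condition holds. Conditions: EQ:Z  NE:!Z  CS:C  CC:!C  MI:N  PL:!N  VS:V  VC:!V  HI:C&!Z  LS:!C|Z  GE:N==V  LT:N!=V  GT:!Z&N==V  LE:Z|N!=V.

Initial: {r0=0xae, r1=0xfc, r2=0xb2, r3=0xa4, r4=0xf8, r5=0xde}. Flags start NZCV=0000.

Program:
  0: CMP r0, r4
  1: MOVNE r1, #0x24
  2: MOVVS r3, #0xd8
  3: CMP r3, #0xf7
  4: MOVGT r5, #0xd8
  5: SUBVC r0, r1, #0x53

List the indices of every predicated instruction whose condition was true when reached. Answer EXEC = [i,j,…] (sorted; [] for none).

[0] flags=1000 → (cmp)
[1] flags=1000 NE?T → r1=0x24
[2] flags=1000 VS?F → skip
[3] flags=1000 → (cmp)
[4] flags=1000 GT?F → skip
[5] flags=1000 VC?T → r0=0xd1

EXEC = [1,5]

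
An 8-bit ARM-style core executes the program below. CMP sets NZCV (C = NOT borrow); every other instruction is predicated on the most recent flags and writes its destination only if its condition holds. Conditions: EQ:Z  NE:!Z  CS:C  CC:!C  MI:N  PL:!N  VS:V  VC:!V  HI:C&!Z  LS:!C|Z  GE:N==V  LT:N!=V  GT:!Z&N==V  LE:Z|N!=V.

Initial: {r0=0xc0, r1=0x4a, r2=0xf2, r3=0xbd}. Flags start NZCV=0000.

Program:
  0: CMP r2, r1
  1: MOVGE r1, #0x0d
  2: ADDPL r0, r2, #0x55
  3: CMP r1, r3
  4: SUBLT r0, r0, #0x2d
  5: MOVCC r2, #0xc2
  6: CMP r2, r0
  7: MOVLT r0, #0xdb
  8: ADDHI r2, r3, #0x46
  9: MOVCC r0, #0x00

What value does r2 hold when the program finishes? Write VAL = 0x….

VAL = 0x03

[0] flags=1010 → (cmp)
[1] flags=1010 GE?F → skip
[2] flags=1010 PL?F → skip
[3] flags=1001 → (cmp)
[4] flags=1001 LT?F → skip
[5] flags=1001 CC?T → r2=0xc2
[6] flags=0010 → (cmp)
[7] flags=0010 LT?F → skip
[8] flags=0010 HI?T → r2=0x03
[9] flags=0010 CC?F → skip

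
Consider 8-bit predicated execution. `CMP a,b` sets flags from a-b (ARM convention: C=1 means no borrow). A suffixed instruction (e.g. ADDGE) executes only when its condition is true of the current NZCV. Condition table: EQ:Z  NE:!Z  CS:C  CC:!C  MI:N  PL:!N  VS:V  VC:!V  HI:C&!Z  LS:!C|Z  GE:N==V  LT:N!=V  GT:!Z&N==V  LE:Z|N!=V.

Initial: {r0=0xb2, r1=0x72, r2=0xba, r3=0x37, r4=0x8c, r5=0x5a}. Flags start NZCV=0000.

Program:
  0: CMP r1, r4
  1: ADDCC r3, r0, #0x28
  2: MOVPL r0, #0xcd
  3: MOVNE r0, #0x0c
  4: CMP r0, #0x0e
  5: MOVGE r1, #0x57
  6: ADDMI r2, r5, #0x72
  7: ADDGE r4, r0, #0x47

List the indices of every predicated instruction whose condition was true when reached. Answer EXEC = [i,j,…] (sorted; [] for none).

EXEC = [1,3,6]

0: ✓ CMP  NZCV=1001
1: ✓ ADDCC  r3←0xda
2: · MOVPL
3: ✓ MOVNE  r0←0x0c
4: ✓ CMP  NZCV=1000
5: · MOVGE
6: ✓ ADDMI  r2←0xcc
7: · ADDGE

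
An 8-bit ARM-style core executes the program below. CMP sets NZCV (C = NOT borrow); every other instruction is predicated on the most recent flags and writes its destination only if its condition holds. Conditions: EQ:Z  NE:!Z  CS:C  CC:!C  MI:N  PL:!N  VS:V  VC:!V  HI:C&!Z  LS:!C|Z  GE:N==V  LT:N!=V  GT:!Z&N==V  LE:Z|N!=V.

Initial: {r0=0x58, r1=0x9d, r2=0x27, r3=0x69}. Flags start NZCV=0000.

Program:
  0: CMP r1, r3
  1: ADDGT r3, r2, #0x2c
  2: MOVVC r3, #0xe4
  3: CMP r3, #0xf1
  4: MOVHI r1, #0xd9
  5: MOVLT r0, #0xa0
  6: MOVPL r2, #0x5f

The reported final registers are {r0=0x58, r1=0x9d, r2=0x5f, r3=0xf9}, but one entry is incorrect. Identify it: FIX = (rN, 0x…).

[0] flags=0011 → (cmp)
[1] flags=0011 GT?F → skip
[2] flags=0011 VC?F → skip
[3] flags=0000 → (cmp)
[4] flags=0000 HI?F → skip
[5] flags=0000 LT?F → skip
[6] flags=0000 PL?T → r2=0x5f

FIX = (r3, 0x69)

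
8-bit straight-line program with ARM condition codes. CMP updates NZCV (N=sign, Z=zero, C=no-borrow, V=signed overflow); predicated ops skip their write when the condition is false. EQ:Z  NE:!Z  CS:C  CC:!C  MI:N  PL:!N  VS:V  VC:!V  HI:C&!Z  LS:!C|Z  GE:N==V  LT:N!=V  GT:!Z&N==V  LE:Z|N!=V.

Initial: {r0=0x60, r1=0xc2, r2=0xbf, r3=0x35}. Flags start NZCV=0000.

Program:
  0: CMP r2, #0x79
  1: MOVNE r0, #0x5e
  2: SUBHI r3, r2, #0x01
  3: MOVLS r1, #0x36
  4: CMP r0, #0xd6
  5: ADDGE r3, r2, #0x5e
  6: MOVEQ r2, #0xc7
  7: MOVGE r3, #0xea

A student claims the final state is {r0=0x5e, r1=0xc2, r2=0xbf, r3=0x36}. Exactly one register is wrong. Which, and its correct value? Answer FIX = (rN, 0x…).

FIX = (r3, 0xea)

[0] flags=0011 → (cmp)
[1] flags=0011 NE?T → r0=0x5e
[2] flags=0011 HI?T → r3=0xbe
[3] flags=0011 LS?F → skip
[4] flags=1001 → (cmp)
[5] flags=1001 GE?T → r3=0x1d
[6] flags=1001 EQ?F → skip
[7] flags=1001 GE?T → r3=0xea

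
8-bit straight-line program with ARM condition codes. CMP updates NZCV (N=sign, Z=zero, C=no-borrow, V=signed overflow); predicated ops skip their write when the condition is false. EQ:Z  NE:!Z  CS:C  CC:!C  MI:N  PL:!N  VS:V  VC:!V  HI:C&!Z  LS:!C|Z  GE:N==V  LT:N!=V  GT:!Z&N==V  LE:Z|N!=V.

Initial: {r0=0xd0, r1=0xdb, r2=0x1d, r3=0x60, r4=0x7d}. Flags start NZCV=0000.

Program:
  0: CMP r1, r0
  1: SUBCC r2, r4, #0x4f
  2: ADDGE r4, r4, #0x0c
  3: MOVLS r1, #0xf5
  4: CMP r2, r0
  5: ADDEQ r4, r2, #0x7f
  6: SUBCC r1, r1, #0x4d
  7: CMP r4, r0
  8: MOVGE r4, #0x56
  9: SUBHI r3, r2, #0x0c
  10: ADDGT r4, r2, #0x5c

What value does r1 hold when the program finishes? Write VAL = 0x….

[0] flags=0010 → (cmp)
[1] flags=0010 CC?F → skip
[2] flags=0010 GE?T → r4=0x89
[3] flags=0010 LS?F → skip
[4] flags=0000 → (cmp)
[5] flags=0000 EQ?F → skip
[6] flags=0000 CC?T → r1=0x8e
[7] flags=1000 → (cmp)
[8] flags=1000 GE?F → skip
[9] flags=1000 HI?F → skip
[10] flags=1000 GT?F → skip

VAL = 0x8e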